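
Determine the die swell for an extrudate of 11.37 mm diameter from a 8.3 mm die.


Die swell ratio = D_extrudate / D_die
= 11.37 / 8.3
= 1.37

Die swell = 1.37


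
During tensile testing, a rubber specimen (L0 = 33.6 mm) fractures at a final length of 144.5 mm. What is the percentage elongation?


Elongation = (Lf - L0) / L0 * 100
= (144.5 - 33.6) / 33.6 * 100
= 110.9 / 33.6 * 100
= 330.1%

330.1%


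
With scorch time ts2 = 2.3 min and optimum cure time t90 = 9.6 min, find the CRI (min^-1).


CRI = 100 / (t90 - ts2)
= 100 / (9.6 - 2.3)
= 100 / 7.3
= 13.7 min^-1

13.7 min^-1


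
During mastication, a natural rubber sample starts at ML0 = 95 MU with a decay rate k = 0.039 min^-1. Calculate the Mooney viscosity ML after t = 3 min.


ML = ML0 * exp(-k * t)
ML = 95 * exp(-0.039 * 3)
ML = 95 * 0.8896
ML = 84.51 MU

84.51 MU


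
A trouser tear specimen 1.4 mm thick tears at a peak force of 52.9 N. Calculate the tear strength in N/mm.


Tear strength = force / thickness
= 52.9 / 1.4
= 37.79 N/mm

37.79 N/mm


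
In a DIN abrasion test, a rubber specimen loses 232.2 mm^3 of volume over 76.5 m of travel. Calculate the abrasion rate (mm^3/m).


Rate = volume_loss / distance
= 232.2 / 76.5
= 3.035 mm^3/m

3.035 mm^3/m


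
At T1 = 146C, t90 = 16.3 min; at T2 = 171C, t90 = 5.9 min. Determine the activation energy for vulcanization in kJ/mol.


T1 = 419.15 K, T2 = 444.15 K
1/T1 - 1/T2 = 1.3429e-04
ln(t1/t2) = ln(16.3/5.9) = 1.0162
Ea = 8.314 * 1.0162 / 1.3429e-04 = 62914.9406 J/mol
Ea = 62.91 kJ/mol

62.91 kJ/mol


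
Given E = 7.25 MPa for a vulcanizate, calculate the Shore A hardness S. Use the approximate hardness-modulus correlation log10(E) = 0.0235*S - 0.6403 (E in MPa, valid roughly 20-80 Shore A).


log10(E) = 0.0235*S - 0.6403  =>  S = (log10(E) + 0.6403) / 0.0235
log10(7.25) = 0.860338
S = (0.860338 + 0.6403) / 0.0235 = 1.500638 / 0.0235
S = 63.9

Shore A = 63.9


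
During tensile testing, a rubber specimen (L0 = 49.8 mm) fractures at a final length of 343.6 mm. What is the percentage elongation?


Elongation = (Lf - L0) / L0 * 100
= (343.6 - 49.8) / 49.8 * 100
= 293.8 / 49.8 * 100
= 590.0%

590.0%


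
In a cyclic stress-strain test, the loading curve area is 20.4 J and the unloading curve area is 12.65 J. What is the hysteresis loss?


Hysteresis loss = loading - unloading
= 20.4 - 12.65
= 7.75 J

7.75 J


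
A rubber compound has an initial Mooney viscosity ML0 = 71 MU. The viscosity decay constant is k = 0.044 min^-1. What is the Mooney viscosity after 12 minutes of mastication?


ML = ML0 * exp(-k * t)
ML = 71 * exp(-0.044 * 12)
ML = 71 * 0.5898
ML = 41.87 MU

41.87 MU


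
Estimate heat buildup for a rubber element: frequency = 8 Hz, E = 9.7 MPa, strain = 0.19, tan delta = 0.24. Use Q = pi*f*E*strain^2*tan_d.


Q = pi * f * E * strain^2 * tan_d
= pi * 8 * 9.7 * 0.19^2 * 0.24
= pi * 8 * 9.7 * 0.0361 * 0.24
= 2.1122

Q = 2.1122


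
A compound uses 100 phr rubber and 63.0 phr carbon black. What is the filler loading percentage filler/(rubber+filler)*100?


Filler % = filler / (rubber + filler) * 100
= 63.0 / (100 + 63.0) * 100
= 63.0 / 163.0 * 100
= 38.65%

38.65%


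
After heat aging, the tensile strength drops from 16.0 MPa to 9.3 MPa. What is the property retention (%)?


Retention = aged / original * 100
= 9.3 / 16.0 * 100
= 58.1%

58.1%


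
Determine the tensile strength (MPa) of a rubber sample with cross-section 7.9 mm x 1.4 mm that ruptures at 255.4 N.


Area = width * thickness = 7.9 * 1.4 = 11.06 mm^2
TS = force / area = 255.4 / 11.06 = 23.09 MPa

23.09 MPa


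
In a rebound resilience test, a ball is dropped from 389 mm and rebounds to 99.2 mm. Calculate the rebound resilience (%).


Resilience = h_rebound / h_drop * 100
= 99.2 / 389 * 100
= 25.5%

25.5%


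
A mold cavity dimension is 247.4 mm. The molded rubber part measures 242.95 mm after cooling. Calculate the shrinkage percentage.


Shrinkage = (mold - part) / mold * 100
= (247.4 - 242.95) / 247.4 * 100
= 4.45 / 247.4 * 100
= 1.8%

1.8%


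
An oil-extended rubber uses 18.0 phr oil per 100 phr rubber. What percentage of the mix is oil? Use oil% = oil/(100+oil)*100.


Oil % = oil / (100 + oil) * 100
= 18.0 / (100 + 18.0) * 100
= 18.0 / 118.0 * 100
= 15.25%

15.25%


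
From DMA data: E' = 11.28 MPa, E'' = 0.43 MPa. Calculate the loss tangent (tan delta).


tan delta = E'' / E'
= 0.43 / 11.28
= 0.0381

tan delta = 0.0381


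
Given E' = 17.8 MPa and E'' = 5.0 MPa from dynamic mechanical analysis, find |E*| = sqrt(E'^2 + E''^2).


|E*| = sqrt(E'^2 + E''^2)
= sqrt(17.8^2 + 5.0^2)
= sqrt(316.8400 + 25.0000)
= 18.489 MPa

18.489 MPa


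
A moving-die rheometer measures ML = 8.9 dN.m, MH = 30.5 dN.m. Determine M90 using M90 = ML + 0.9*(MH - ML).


M90 = ML + 0.9 * (MH - ML)
M90 = 8.9 + 0.9 * (30.5 - 8.9)
M90 = 8.9 + 0.9 * 21.6
M90 = 28.34 dN.m

28.34 dN.m


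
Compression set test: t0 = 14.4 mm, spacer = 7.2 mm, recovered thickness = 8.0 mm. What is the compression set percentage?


CS = (t0 - recovered) / (t0 - ts) * 100
= (14.4 - 8.0) / (14.4 - 7.2) * 100
= 6.4 / 7.2 * 100
= 88.9%

88.9%


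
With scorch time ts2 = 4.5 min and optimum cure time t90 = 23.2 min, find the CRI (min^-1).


CRI = 100 / (t90 - ts2)
= 100 / (23.2 - 4.5)
= 100 / 18.7
= 5.35 min^-1

5.35 min^-1


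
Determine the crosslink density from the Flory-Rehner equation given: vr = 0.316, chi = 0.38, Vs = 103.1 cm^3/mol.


ln(1 - vr) = ln(1 - 0.316) = -0.3798
Numerator = -((-0.3798) + 0.316 + 0.38 * 0.316^2) = 0.0259
Denominator = 103.1 * (0.316^(1/3) - 0.316/2) = 53.9345
nu = 0.0259 / 53.9345 = 4.7932e-04 mol/cm^3

4.7932e-04 mol/cm^3


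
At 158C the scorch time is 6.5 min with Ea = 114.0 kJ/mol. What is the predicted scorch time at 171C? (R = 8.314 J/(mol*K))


Convert temperatures: T1 = 158 + 273.15 = 431.15 K, T2 = 171 + 273.15 = 444.15 K
ts2_new = 6.5 * exp(114000 / 8.314 * (1/444.15 - 1/431.15))
1/T2 - 1/T1 = -6.7887e-05
ts2_new = 2.56 min

2.56 min


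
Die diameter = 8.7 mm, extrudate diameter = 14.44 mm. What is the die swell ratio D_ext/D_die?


Die swell ratio = D_extrudate / D_die
= 14.44 / 8.7
= 1.66

Die swell = 1.66


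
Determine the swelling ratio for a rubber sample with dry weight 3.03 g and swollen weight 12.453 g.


Q = W_swollen / W_dry
Q = 12.453 / 3.03
Q = 4.11

Q = 4.11


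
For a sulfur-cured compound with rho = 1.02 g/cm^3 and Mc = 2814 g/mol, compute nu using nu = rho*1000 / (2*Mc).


nu = rho * 1000 / (2 * Mc)
nu = 1.02 * 1000 / (2 * 2814)
nu = 1020.0 / 5628
nu = 0.1812 mol/L

0.1812 mol/L


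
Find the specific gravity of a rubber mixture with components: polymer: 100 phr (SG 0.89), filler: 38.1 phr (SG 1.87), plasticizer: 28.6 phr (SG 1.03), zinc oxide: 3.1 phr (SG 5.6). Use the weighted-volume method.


Sum of weights = 169.8
Volume contributions:
  polymer: 100/0.89 = 112.3596
  filler: 38.1/1.87 = 20.3743
  plasticizer: 28.6/1.03 = 27.7670
  zinc oxide: 3.1/5.6 = 0.5536
Sum of volumes = 161.0544
SG = 169.8 / 161.0544 = 1.054

SG = 1.054


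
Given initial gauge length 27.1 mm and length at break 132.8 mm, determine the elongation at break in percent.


Elongation = (Lf - L0) / L0 * 100
= (132.8 - 27.1) / 27.1 * 100
= 105.7 / 27.1 * 100
= 390.0%

390.0%


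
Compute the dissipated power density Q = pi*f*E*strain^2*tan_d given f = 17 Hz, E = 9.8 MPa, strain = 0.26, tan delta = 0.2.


Q = pi * f * E * strain^2 * tan_d
= pi * 17 * 9.8 * 0.26^2 * 0.2
= pi * 17 * 9.8 * 0.0676 * 0.2
= 7.0762

Q = 7.0762


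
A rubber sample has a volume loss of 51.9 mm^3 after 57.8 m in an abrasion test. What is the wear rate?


Rate = volume_loss / distance
= 51.9 / 57.8
= 0.898 mm^3/m

0.898 mm^3/m


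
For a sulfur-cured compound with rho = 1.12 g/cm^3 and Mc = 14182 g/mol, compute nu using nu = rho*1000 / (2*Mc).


nu = rho * 1000 / (2 * Mc)
nu = 1.12 * 1000 / (2 * 14182)
nu = 1120.0 / 28364
nu = 0.0395 mol/L

0.0395 mol/L


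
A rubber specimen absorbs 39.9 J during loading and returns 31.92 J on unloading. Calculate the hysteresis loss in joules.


Hysteresis loss = loading - unloading
= 39.9 - 31.92
= 7.98 J

7.98 J


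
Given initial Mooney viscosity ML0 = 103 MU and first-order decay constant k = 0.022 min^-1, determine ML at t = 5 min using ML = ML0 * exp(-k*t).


ML = ML0 * exp(-k * t)
ML = 103 * exp(-0.022 * 5)
ML = 103 * 0.8958
ML = 92.27 MU

92.27 MU


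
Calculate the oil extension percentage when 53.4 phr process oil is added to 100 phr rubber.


Oil % = oil / (100 + oil) * 100
= 53.4 / (100 + 53.4) * 100
= 53.4 / 153.4 * 100
= 34.81%

34.81%


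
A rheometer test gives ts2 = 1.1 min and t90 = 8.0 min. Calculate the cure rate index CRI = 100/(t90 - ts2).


CRI = 100 / (t90 - ts2)
= 100 / (8.0 - 1.1)
= 100 / 6.9
= 14.49 min^-1

14.49 min^-1


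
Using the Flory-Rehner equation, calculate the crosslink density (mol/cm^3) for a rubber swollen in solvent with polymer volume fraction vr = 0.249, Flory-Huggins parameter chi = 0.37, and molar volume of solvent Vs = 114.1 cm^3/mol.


ln(1 - vr) = ln(1 - 0.249) = -0.2863
Numerator = -((-0.2863) + 0.249 + 0.37 * 0.249^2) = 0.0144
Denominator = 114.1 * (0.249^(1/3) - 0.249/2) = 57.5771
nu = 0.0144 / 57.5771 = 2.5026e-04 mol/cm^3

2.5026e-04 mol/cm^3


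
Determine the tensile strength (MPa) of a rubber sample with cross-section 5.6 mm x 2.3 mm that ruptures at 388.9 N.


Area = width * thickness = 5.6 * 2.3 = 12.88 mm^2
TS = force / area = 388.9 / 12.88 = 30.19 MPa

30.19 MPa


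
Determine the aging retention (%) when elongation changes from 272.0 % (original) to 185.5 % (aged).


Retention = aged / original * 100
= 185.5 / 272.0 * 100
= 68.2%

68.2%


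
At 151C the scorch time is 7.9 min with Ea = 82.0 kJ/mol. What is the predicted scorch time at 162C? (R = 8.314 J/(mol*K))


Convert temperatures: T1 = 151 + 273.15 = 424.15 K, T2 = 162 + 273.15 = 435.15 K
ts2_new = 7.9 * exp(82000 / 8.314 * (1/435.15 - 1/424.15))
1/T2 - 1/T1 = -5.9598e-05
ts2_new = 4.39 min

4.39 min


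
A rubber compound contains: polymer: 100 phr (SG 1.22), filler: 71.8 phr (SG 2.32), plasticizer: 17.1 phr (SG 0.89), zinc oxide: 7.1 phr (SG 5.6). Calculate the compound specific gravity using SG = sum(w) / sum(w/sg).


Sum of weights = 196.0
Volume contributions:
  polymer: 100/1.22 = 81.9672
  filler: 71.8/2.32 = 30.9483
  plasticizer: 17.1/0.89 = 19.2135
  zinc oxide: 7.1/5.6 = 1.2679
Sum of volumes = 133.3968
SG = 196.0 / 133.3968 = 1.469

SG = 1.469


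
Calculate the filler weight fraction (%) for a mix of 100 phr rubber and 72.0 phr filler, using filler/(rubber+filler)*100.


Filler % = filler / (rubber + filler) * 100
= 72.0 / (100 + 72.0) * 100
= 72.0 / 172.0 * 100
= 41.86%

41.86%


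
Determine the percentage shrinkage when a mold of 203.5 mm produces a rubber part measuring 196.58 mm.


Shrinkage = (mold - part) / mold * 100
= (203.5 - 196.58) / 203.5 * 100
= 6.92 / 203.5 * 100
= 3.4%

3.4%


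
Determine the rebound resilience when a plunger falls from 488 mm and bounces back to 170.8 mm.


Resilience = h_rebound / h_drop * 100
= 170.8 / 488 * 100
= 35.0%

35.0%


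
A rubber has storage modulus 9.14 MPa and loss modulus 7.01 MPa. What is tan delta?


tan delta = E'' / E'
= 7.01 / 9.14
= 0.767

tan delta = 0.767


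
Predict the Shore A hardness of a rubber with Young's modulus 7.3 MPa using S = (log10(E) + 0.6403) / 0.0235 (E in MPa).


log10(E) = 0.0235*S - 0.6403  =>  S = (log10(E) + 0.6403) / 0.0235
log10(7.3) = 0.863323
S = (0.863323 + 0.6403) / 0.0235 = 1.503623 / 0.0235
S = 64.0

Shore A = 64.0


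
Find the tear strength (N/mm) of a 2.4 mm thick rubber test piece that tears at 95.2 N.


Tear strength = force / thickness
= 95.2 / 2.4
= 39.67 N/mm

39.67 N/mm


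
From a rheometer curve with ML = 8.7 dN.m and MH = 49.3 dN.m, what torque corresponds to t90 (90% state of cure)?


M90 = ML + 0.9 * (MH - ML)
M90 = 8.7 + 0.9 * (49.3 - 8.7)
M90 = 8.7 + 0.9 * 40.6
M90 = 45.24 dN.m

45.24 dN.m


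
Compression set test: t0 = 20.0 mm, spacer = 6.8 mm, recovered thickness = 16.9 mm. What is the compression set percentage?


CS = (t0 - recovered) / (t0 - ts) * 100
= (20.0 - 16.9) / (20.0 - 6.8) * 100
= 3.1 / 13.2 * 100
= 23.5%

23.5%


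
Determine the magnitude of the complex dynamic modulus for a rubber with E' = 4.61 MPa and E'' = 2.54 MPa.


|E*| = sqrt(E'^2 + E''^2)
= sqrt(4.61^2 + 2.54^2)
= sqrt(21.2521 + 6.4516)
= 5.263 MPa

5.263 MPa


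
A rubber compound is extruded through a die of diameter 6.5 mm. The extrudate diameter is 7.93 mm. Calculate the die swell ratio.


Die swell ratio = D_extrudate / D_die
= 7.93 / 6.5
= 1.22

Die swell = 1.22


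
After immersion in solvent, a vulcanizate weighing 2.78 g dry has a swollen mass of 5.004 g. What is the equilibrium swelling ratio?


Q = W_swollen / W_dry
Q = 5.004 / 2.78
Q = 1.8

Q = 1.8


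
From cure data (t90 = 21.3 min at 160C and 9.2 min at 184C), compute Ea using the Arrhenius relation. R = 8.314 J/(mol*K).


T1 = 433.15 K, T2 = 457.15 K
1/T1 - 1/T2 = 1.2120e-04
ln(t1/t2) = ln(21.3/9.2) = 0.8395
Ea = 8.314 * 0.8395 / 1.2120e-04 = 57586.1943 J/mol
Ea = 57.59 kJ/mol

57.59 kJ/mol


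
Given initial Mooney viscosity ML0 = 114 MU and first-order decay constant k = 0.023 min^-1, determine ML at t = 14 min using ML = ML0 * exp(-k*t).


ML = ML0 * exp(-k * t)
ML = 114 * exp(-0.023 * 14)
ML = 114 * 0.7247
ML = 82.62 MU

82.62 MU


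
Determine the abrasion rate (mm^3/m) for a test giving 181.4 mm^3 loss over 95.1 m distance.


Rate = volume_loss / distance
= 181.4 / 95.1
= 1.907 mm^3/m

1.907 mm^3/m


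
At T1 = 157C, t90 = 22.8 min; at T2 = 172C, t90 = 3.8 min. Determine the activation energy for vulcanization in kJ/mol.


T1 = 430.15 K, T2 = 445.15 K
1/T1 - 1/T2 = 7.8337e-05
ln(t1/t2) = ln(22.8/3.8) = 1.7918
Ea = 8.314 * 1.7918 / 7.8337e-05 = 190162.4545 J/mol
Ea = 190.16 kJ/mol

190.16 kJ/mol


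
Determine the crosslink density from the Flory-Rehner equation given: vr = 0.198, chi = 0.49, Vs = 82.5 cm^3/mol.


ln(1 - vr) = ln(1 - 0.198) = -0.2206
Numerator = -((-0.2206) + 0.198 + 0.49 * 0.198^2) = 0.0034
Denominator = 82.5 * (0.198^(1/3) - 0.198/2) = 39.9174
nu = 0.0034 / 39.9174 = 8.6095e-05 mol/cm^3

8.6095e-05 mol/cm^3


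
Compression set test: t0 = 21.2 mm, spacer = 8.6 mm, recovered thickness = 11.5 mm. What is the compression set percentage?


CS = (t0 - recovered) / (t0 - ts) * 100
= (21.2 - 11.5) / (21.2 - 8.6) * 100
= 9.7 / 12.6 * 100
= 77.0%

77.0%


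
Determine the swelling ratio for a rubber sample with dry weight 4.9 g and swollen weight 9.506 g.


Q = W_swollen / W_dry
Q = 9.506 / 4.9
Q = 1.94

Q = 1.94


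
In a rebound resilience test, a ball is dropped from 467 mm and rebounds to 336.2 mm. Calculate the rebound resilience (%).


Resilience = h_rebound / h_drop * 100
= 336.2 / 467 * 100
= 72.0%

72.0%


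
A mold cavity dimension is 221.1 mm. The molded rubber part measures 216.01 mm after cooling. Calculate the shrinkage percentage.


Shrinkage = (mold - part) / mold * 100
= (221.1 - 216.01) / 221.1 * 100
= 5.09 / 221.1 * 100
= 2.3%

2.3%


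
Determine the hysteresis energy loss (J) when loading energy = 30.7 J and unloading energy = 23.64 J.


Hysteresis loss = loading - unloading
= 30.7 - 23.64
= 7.06 J

7.06 J


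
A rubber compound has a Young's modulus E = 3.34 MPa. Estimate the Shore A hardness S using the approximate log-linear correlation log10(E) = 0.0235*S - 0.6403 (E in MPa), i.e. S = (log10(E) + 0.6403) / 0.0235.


log10(E) = 0.0235*S - 0.6403  =>  S = (log10(E) + 0.6403) / 0.0235
log10(3.34) = 0.523746
S = (0.523746 + 0.6403) / 0.0235 = 1.164046 / 0.0235
S = 49.5

Shore A = 49.5


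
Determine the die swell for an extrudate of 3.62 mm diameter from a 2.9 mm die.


Die swell ratio = D_extrudate / D_die
= 3.62 / 2.9
= 1.248

Die swell = 1.248


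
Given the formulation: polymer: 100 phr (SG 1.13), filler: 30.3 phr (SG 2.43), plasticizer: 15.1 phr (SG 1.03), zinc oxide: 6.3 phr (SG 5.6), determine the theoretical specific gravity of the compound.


Sum of weights = 151.7
Volume contributions:
  polymer: 100/1.13 = 88.4956
  filler: 30.3/2.43 = 12.4691
  plasticizer: 15.1/1.03 = 14.6602
  zinc oxide: 6.3/5.6 = 1.1250
Sum of volumes = 116.7499
SG = 151.7 / 116.7499 = 1.299

SG = 1.299


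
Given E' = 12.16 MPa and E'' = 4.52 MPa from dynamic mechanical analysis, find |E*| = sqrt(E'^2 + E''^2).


|E*| = sqrt(E'^2 + E''^2)
= sqrt(12.16^2 + 4.52^2)
= sqrt(147.8656 + 20.4304)
= 12.973 MPa

12.973 MPa


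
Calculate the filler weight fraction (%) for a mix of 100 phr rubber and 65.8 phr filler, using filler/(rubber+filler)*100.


Filler % = filler / (rubber + filler) * 100
= 65.8 / (100 + 65.8) * 100
= 65.8 / 165.8 * 100
= 39.69%

39.69%


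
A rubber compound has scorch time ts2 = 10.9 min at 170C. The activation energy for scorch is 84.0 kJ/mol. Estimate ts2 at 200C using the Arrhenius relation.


Convert temperatures: T1 = 170 + 273.15 = 443.15 K, T2 = 200 + 273.15 = 473.15 K
ts2_new = 10.9 * exp(84000 / 8.314 * (1/473.15 - 1/443.15))
1/T2 - 1/T1 = -1.4308e-04
ts2_new = 2.57 min

2.57 min


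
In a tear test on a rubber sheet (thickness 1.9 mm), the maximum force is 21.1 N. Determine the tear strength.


Tear strength = force / thickness
= 21.1 / 1.9
= 11.11 N/mm

11.11 N/mm


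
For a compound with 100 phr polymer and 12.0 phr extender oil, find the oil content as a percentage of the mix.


Oil % = oil / (100 + oil) * 100
= 12.0 / (100 + 12.0) * 100
= 12.0 / 112.0 * 100
= 10.71%

10.71%


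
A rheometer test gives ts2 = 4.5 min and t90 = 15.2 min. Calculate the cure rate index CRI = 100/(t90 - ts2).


CRI = 100 / (t90 - ts2)
= 100 / (15.2 - 4.5)
= 100 / 10.7
= 9.35 min^-1

9.35 min^-1


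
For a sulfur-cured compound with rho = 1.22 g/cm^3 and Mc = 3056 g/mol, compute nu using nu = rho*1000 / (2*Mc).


nu = rho * 1000 / (2 * Mc)
nu = 1.22 * 1000 / (2 * 3056)
nu = 1220.0 / 6112
nu = 0.1996 mol/L

0.1996 mol/L


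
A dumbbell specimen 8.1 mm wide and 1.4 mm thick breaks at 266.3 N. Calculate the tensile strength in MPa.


Area = width * thickness = 8.1 * 1.4 = 11.34 mm^2
TS = force / area = 266.3 / 11.34 = 23.48 MPa

23.48 MPa


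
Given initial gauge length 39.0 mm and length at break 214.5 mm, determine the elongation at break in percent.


Elongation = (Lf - L0) / L0 * 100
= (214.5 - 39.0) / 39.0 * 100
= 175.5 / 39.0 * 100
= 450.0%

450.0%


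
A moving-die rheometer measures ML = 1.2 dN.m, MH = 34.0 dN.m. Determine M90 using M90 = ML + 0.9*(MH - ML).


M90 = ML + 0.9 * (MH - ML)
M90 = 1.2 + 0.9 * (34.0 - 1.2)
M90 = 1.2 + 0.9 * 32.8
M90 = 30.72 dN.m

30.72 dN.m


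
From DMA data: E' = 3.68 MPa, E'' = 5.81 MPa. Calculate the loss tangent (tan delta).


tan delta = E'' / E'
= 5.81 / 3.68
= 1.5788

tan delta = 1.5788


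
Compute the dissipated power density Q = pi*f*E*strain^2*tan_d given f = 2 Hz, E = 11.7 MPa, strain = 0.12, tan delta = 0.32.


Q = pi * f * E * strain^2 * tan_d
= pi * 2 * 11.7 * 0.12^2 * 0.32
= pi * 2 * 11.7 * 0.0144 * 0.32
= 0.3387

Q = 0.3387


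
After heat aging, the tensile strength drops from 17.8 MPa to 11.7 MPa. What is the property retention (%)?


Retention = aged / original * 100
= 11.7 / 17.8 * 100
= 65.7%

65.7%


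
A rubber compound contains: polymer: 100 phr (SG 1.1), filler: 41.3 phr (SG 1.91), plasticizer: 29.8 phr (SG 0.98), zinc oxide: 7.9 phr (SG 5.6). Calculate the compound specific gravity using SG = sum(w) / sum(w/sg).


Sum of weights = 179.0
Volume contributions:
  polymer: 100/1.1 = 90.9091
  filler: 41.3/1.91 = 21.6230
  plasticizer: 29.8/0.98 = 30.4082
  zinc oxide: 7.9/5.6 = 1.4107
Sum of volumes = 144.3510
SG = 179.0 / 144.3510 = 1.24

SG = 1.24


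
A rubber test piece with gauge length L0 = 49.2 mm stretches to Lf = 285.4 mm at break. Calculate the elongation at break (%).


Elongation = (Lf - L0) / L0 * 100
= (285.4 - 49.2) / 49.2 * 100
= 236.2 / 49.2 * 100
= 480.1%

480.1%


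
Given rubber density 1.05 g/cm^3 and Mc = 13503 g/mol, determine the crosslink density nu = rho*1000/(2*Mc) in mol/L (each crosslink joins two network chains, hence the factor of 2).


nu = rho * 1000 / (2 * Mc)
nu = 1.05 * 1000 / (2 * 13503)
nu = 1050.0 / 27006
nu = 0.0389 mol/L

0.0389 mol/L


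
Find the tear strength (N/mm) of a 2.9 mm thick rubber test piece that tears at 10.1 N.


Tear strength = force / thickness
= 10.1 / 2.9
= 3.48 N/mm

3.48 N/mm


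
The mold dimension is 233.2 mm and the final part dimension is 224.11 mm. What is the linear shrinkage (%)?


Shrinkage = (mold - part) / mold * 100
= (233.2 - 224.11) / 233.2 * 100
= 9.09 / 233.2 * 100
= 3.9%

3.9%


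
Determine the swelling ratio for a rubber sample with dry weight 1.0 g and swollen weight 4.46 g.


Q = W_swollen / W_dry
Q = 4.46 / 1.0
Q = 4.46

Q = 4.46


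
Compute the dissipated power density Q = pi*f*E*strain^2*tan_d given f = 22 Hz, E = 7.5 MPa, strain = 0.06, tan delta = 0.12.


Q = pi * f * E * strain^2 * tan_d
= pi * 22 * 7.5 * 0.06^2 * 0.12
= pi * 22 * 7.5 * 0.0036 * 0.12
= 0.2239

Q = 0.2239


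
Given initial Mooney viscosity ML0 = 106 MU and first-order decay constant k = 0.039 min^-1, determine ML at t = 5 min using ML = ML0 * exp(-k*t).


ML = ML0 * exp(-k * t)
ML = 106 * exp(-0.039 * 5)
ML = 106 * 0.8228
ML = 87.22 MU

87.22 MU


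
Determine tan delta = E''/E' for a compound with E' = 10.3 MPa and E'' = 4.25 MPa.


tan delta = E'' / E'
= 4.25 / 10.3
= 0.4126

tan delta = 0.4126


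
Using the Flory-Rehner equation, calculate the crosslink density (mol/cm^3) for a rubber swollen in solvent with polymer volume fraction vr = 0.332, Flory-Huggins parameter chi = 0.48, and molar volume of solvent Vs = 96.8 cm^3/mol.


ln(1 - vr) = ln(1 - 0.332) = -0.4035
Numerator = -((-0.4035) + 0.332 + 0.48 * 0.332^2) = 0.0186
Denominator = 96.8 * (0.332^(1/3) - 0.332/2) = 50.9590
nu = 0.0186 / 50.9590 = 3.6421e-04 mol/cm^3

3.6421e-04 mol/cm^3


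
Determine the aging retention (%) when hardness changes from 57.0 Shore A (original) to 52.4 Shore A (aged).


Retention = aged / original * 100
= 52.4 / 57.0 * 100
= 91.9%

91.9%


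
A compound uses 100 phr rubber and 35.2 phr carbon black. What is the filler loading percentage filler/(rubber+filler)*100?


Filler % = filler / (rubber + filler) * 100
= 35.2 / (100 + 35.2) * 100
= 35.2 / 135.2 * 100
= 26.04%

26.04%


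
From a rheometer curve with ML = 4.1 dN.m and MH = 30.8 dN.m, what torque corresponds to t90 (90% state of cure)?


M90 = ML + 0.9 * (MH - ML)
M90 = 4.1 + 0.9 * (30.8 - 4.1)
M90 = 4.1 + 0.9 * 26.7
M90 = 28.13 dN.m

28.13 dN.m


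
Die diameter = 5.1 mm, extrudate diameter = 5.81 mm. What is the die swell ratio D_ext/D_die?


Die swell ratio = D_extrudate / D_die
= 5.81 / 5.1
= 1.139

Die swell = 1.139


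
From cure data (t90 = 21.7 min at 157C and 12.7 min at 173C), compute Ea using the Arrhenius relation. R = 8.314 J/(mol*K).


T1 = 430.15 K, T2 = 446.15 K
1/T1 - 1/T2 = 8.3372e-05
ln(t1/t2) = ln(21.7/12.7) = 0.5357
Ea = 8.314 * 0.5357 / 8.3372e-05 = 53422.0847 J/mol
Ea = 53.42 kJ/mol

53.42 kJ/mol


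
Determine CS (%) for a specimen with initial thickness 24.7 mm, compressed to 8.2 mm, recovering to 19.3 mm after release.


CS = (t0 - recovered) / (t0 - ts) * 100
= (24.7 - 19.3) / (24.7 - 8.2) * 100
= 5.4 / 16.5 * 100
= 32.7%

32.7%


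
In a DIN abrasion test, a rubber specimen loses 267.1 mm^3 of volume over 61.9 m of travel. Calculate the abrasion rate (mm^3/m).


Rate = volume_loss / distance
= 267.1 / 61.9
= 4.315 mm^3/m

4.315 mm^3/m


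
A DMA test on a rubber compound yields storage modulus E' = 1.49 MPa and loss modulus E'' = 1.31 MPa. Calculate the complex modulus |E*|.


|E*| = sqrt(E'^2 + E''^2)
= sqrt(1.49^2 + 1.31^2)
= sqrt(2.2201 + 1.7161)
= 1.984 MPa

1.984 MPa


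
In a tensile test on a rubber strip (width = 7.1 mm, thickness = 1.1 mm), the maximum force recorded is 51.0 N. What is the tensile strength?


Area = width * thickness = 7.1 * 1.1 = 7.81 mm^2
TS = force / area = 51.0 / 7.81 = 6.53 MPa

6.53 MPa


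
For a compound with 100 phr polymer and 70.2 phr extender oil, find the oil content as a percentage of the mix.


Oil % = oil / (100 + oil) * 100
= 70.2 / (100 + 70.2) * 100
= 70.2 / 170.2 * 100
= 41.25%

41.25%


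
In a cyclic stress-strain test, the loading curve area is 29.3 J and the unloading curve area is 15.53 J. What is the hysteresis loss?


Hysteresis loss = loading - unloading
= 29.3 - 15.53
= 13.77 J

13.77 J


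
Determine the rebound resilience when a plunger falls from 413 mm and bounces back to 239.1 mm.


Resilience = h_rebound / h_drop * 100
= 239.1 / 413 * 100
= 57.9%

57.9%


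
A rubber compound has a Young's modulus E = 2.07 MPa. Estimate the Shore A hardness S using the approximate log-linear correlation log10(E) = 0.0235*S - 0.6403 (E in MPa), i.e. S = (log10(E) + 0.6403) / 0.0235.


log10(E) = 0.0235*S - 0.6403  =>  S = (log10(E) + 0.6403) / 0.0235
log10(2.07) = 0.315970
S = (0.315970 + 0.6403) / 0.0235 = 0.956270 / 0.0235
S = 40.7

Shore A = 40.7


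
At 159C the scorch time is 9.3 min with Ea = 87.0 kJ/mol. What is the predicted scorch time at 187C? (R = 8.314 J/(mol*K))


Convert temperatures: T1 = 159 + 273.15 = 432.15 K, T2 = 187 + 273.15 = 460.15 K
ts2_new = 9.3 * exp(87000 / 8.314 * (1/460.15 - 1/432.15))
1/T2 - 1/T1 = -1.4081e-04
ts2_new = 2.13 min

2.13 min


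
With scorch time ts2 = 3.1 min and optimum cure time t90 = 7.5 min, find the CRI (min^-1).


CRI = 100 / (t90 - ts2)
= 100 / (7.5 - 3.1)
= 100 / 4.4
= 22.73 min^-1

22.73 min^-1


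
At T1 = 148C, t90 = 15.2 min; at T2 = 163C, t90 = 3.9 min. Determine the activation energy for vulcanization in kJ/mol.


T1 = 421.15 K, T2 = 436.15 K
1/T1 - 1/T2 = 8.1662e-05
ln(t1/t2) = ln(15.2/3.9) = 1.3603
Ea = 8.314 * 1.3603 / 8.1662e-05 = 138494.3853 J/mol
Ea = 138.49 kJ/mol

138.49 kJ/mol


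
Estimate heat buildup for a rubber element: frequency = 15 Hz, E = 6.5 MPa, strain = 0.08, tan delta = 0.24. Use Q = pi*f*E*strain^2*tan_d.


Q = pi * f * E * strain^2 * tan_d
= pi * 15 * 6.5 * 0.08^2 * 0.24
= pi * 15 * 6.5 * 0.0064 * 0.24
= 0.4705

Q = 0.4705


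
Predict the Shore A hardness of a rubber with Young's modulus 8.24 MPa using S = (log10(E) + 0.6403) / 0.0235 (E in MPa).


log10(E) = 0.0235*S - 0.6403  =>  S = (log10(E) + 0.6403) / 0.0235
log10(8.24) = 0.915927
S = (0.915927 + 0.6403) / 0.0235 = 1.556227 / 0.0235
S = 66.2

Shore A = 66.2


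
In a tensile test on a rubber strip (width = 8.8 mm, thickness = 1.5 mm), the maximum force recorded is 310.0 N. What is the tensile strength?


Area = width * thickness = 8.8 * 1.5 = 13.2 mm^2
TS = force / area = 310.0 / 13.2 = 23.48 MPa

23.48 MPa


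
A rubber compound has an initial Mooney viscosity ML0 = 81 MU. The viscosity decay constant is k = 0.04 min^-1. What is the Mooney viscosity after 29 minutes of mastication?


ML = ML0 * exp(-k * t)
ML = 81 * exp(-0.04 * 29)
ML = 81 * 0.3135
ML = 25.39 MU

25.39 MU


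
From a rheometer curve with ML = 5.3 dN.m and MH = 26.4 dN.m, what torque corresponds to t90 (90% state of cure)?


M90 = ML + 0.9 * (MH - ML)
M90 = 5.3 + 0.9 * (26.4 - 5.3)
M90 = 5.3 + 0.9 * 21.1
M90 = 24.29 dN.m

24.29 dN.m


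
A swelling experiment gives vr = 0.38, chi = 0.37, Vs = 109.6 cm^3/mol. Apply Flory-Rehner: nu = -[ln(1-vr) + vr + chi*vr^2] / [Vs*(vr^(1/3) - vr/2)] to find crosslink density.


ln(1 - vr) = ln(1 - 0.38) = -0.4780
Numerator = -((-0.4780) + 0.38 + 0.37 * 0.38^2) = 0.0446
Denominator = 109.6 * (0.38^(1/3) - 0.38/2) = 58.5610
nu = 0.0446 / 58.5610 = 7.6173e-04 mol/cm^3

7.6173e-04 mol/cm^3


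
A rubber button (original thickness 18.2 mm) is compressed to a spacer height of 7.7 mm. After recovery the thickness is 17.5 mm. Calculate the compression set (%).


CS = (t0 - recovered) / (t0 - ts) * 100
= (18.2 - 17.5) / (18.2 - 7.7) * 100
= 0.7 / 10.5 * 100
= 6.7%

6.7%


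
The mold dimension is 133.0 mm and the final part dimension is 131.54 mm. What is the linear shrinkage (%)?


Shrinkage = (mold - part) / mold * 100
= (133.0 - 131.54) / 133.0 * 100
= 1.46 / 133.0 * 100
= 1.1%

1.1%


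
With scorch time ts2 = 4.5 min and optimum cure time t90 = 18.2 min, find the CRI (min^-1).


CRI = 100 / (t90 - ts2)
= 100 / (18.2 - 4.5)
= 100 / 13.7
= 7.3 min^-1

7.3 min^-1


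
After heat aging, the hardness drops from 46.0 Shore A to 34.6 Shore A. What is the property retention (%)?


Retention = aged / original * 100
= 34.6 / 46.0 * 100
= 75.2%

75.2%


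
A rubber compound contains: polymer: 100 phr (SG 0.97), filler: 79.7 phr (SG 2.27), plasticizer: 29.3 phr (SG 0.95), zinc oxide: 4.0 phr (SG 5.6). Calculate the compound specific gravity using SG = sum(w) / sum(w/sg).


Sum of weights = 213.0
Volume contributions:
  polymer: 100/0.97 = 103.0928
  filler: 79.7/2.27 = 35.1101
  plasticizer: 29.3/0.95 = 30.8421
  zinc oxide: 4.0/5.6 = 0.7143
Sum of volumes = 169.7593
SG = 213.0 / 169.7593 = 1.255

SG = 1.255


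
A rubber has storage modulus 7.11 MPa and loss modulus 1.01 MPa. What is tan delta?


tan delta = E'' / E'
= 1.01 / 7.11
= 0.1421

tan delta = 0.1421


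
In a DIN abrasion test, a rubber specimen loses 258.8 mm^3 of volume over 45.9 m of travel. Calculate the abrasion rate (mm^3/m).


Rate = volume_loss / distance
= 258.8 / 45.9
= 5.638 mm^3/m

5.638 mm^3/m


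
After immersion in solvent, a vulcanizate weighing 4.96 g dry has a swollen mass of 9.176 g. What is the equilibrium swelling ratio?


Q = W_swollen / W_dry
Q = 9.176 / 4.96
Q = 1.85

Q = 1.85


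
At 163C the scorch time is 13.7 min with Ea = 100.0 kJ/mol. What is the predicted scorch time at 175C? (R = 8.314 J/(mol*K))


Convert temperatures: T1 = 163 + 273.15 = 436.15 K, T2 = 175 + 273.15 = 448.15 K
ts2_new = 13.7 * exp(100000 / 8.314 * (1/448.15 - 1/436.15))
1/T2 - 1/T1 = -6.1393e-05
ts2_new = 6.55 min

6.55 min


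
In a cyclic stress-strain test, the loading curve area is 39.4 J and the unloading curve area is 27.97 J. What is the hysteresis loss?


Hysteresis loss = loading - unloading
= 39.4 - 27.97
= 11.43 J

11.43 J


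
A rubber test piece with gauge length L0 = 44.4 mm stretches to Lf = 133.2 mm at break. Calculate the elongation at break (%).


Elongation = (Lf - L0) / L0 * 100
= (133.2 - 44.4) / 44.4 * 100
= 88.8 / 44.4 * 100
= 200.0%

200.0%


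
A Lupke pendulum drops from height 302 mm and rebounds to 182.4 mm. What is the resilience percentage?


Resilience = h_rebound / h_drop * 100
= 182.4 / 302 * 100
= 60.4%

60.4%


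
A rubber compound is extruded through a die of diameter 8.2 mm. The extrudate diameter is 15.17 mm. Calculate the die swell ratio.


Die swell ratio = D_extrudate / D_die
= 15.17 / 8.2
= 1.85

Die swell = 1.85


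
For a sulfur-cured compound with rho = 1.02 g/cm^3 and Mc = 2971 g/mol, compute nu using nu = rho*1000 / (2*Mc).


nu = rho * 1000 / (2 * Mc)
nu = 1.02 * 1000 / (2 * 2971)
nu = 1020.0 / 5942
nu = 0.1717 mol/L

0.1717 mol/L


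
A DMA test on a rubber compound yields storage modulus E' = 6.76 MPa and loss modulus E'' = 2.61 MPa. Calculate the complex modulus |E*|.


|E*| = sqrt(E'^2 + E''^2)
= sqrt(6.76^2 + 2.61^2)
= sqrt(45.6976 + 6.8121)
= 7.246 MPa

7.246 MPa


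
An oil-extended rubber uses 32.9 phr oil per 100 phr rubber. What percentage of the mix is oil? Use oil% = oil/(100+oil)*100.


Oil % = oil / (100 + oil) * 100
= 32.9 / (100 + 32.9) * 100
= 32.9 / 132.9 * 100
= 24.76%

24.76%


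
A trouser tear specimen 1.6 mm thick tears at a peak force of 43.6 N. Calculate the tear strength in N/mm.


Tear strength = force / thickness
= 43.6 / 1.6
= 27.25 N/mm

27.25 N/mm


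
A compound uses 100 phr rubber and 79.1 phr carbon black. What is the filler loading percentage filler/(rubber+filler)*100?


Filler % = filler / (rubber + filler) * 100
= 79.1 / (100 + 79.1) * 100
= 79.1 / 179.1 * 100
= 44.17%

44.17%


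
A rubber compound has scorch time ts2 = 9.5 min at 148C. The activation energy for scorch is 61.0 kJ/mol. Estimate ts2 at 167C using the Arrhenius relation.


Convert temperatures: T1 = 148 + 273.15 = 421.15 K, T2 = 167 + 273.15 = 440.15 K
ts2_new = 9.5 * exp(61000 / 8.314 * (1/440.15 - 1/421.15))
1/T2 - 1/T1 = -1.0250e-04
ts2_new = 4.48 min

4.48 min


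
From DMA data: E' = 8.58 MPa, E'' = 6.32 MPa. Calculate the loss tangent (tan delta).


tan delta = E'' / E'
= 6.32 / 8.58
= 0.7366

tan delta = 0.7366


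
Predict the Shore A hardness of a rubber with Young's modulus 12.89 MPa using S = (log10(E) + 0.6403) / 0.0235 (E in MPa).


log10(E) = 0.0235*S - 0.6403  =>  S = (log10(E) + 0.6403) / 0.0235
log10(12.89) = 1.110253
S = (1.110253 + 0.6403) / 0.0235 = 1.750553 / 0.0235
S = 74.5

Shore A = 74.5


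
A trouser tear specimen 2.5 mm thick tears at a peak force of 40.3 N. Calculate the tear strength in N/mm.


Tear strength = force / thickness
= 40.3 / 2.5
= 16.12 N/mm

16.12 N/mm


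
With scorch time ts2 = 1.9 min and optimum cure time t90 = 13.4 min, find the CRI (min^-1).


CRI = 100 / (t90 - ts2)
= 100 / (13.4 - 1.9)
= 100 / 11.5
= 8.7 min^-1

8.7 min^-1


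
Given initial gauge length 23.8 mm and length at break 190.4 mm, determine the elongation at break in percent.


Elongation = (Lf - L0) / L0 * 100
= (190.4 - 23.8) / 23.8 * 100
= 166.6 / 23.8 * 100
= 700.0%

700.0%


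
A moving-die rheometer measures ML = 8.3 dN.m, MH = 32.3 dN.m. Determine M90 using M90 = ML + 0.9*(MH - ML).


M90 = ML + 0.9 * (MH - ML)
M90 = 8.3 + 0.9 * (32.3 - 8.3)
M90 = 8.3 + 0.9 * 24.0
M90 = 29.9 dN.m

29.9 dN.m


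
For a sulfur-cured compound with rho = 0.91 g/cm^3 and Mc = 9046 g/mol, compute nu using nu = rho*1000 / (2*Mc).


nu = rho * 1000 / (2 * Mc)
nu = 0.91 * 1000 / (2 * 9046)
nu = 910.0 / 18092
nu = 0.0503 mol/L

0.0503 mol/L


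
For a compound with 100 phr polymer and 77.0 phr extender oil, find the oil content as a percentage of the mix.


Oil % = oil / (100 + oil) * 100
= 77.0 / (100 + 77.0) * 100
= 77.0 / 177.0 * 100
= 43.5%

43.5%


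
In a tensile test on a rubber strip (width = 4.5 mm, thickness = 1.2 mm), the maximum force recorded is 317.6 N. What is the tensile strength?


Area = width * thickness = 4.5 * 1.2 = 5.4 mm^2
TS = force / area = 317.6 / 5.4 = 58.81 MPa

58.81 MPa


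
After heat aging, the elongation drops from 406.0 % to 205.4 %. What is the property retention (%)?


Retention = aged / original * 100
= 205.4 / 406.0 * 100
= 50.6%

50.6%


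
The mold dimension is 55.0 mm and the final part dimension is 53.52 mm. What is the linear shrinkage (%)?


Shrinkage = (mold - part) / mold * 100
= (55.0 - 53.52) / 55.0 * 100
= 1.48 / 55.0 * 100
= 2.69%

2.69%


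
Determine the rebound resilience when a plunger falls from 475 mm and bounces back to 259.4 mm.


Resilience = h_rebound / h_drop * 100
= 259.4 / 475 * 100
= 54.6%

54.6%


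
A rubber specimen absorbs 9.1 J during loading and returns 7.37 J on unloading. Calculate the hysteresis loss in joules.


Hysteresis loss = loading - unloading
= 9.1 - 7.37
= 1.73 J

1.73 J


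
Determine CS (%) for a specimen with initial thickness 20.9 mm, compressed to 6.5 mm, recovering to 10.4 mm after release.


CS = (t0 - recovered) / (t0 - ts) * 100
= (20.9 - 10.4) / (20.9 - 6.5) * 100
= 10.5 / 14.4 * 100
= 72.9%

72.9%


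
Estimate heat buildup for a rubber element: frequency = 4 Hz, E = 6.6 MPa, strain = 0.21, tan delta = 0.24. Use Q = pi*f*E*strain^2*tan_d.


Q = pi * f * E * strain^2 * tan_d
= pi * 4 * 6.6 * 0.21^2 * 0.24
= pi * 4 * 6.6 * 0.0441 * 0.24
= 0.8778

Q = 0.8778


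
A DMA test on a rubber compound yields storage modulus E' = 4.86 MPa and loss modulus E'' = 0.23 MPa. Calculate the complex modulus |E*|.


|E*| = sqrt(E'^2 + E''^2)
= sqrt(4.86^2 + 0.23^2)
= sqrt(23.6196 + 0.0529)
= 4.865 MPa

4.865 MPa


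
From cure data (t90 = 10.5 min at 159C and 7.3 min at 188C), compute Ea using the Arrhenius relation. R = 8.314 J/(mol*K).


T1 = 432.15 K, T2 = 461.15 K
1/T1 - 1/T2 = 1.4552e-04
ln(t1/t2) = ln(10.5/7.3) = 0.3635
Ea = 8.314 * 0.3635 / 1.4552e-04 = 20767.9799 J/mol
Ea = 20.77 kJ/mol

20.77 kJ/mol


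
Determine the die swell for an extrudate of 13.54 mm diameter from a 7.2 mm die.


Die swell ratio = D_extrudate / D_die
= 13.54 / 7.2
= 1.881

Die swell = 1.881


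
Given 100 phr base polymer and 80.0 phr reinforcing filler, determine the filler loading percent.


Filler % = filler / (rubber + filler) * 100
= 80.0 / (100 + 80.0) * 100
= 80.0 / 180.0 * 100
= 44.44%

44.44%


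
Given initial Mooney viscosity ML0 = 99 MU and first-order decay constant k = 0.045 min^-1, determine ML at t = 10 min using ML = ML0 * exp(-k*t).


ML = ML0 * exp(-k * t)
ML = 99 * exp(-0.045 * 10)
ML = 99 * 0.6376
ML = 63.13 MU

63.13 MU


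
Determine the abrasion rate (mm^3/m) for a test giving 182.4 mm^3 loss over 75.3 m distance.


Rate = volume_loss / distance
= 182.4 / 75.3
= 2.422 mm^3/m

2.422 mm^3/m


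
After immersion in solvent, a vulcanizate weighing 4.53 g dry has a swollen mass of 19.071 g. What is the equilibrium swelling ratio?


Q = W_swollen / W_dry
Q = 19.071 / 4.53
Q = 4.21

Q = 4.21


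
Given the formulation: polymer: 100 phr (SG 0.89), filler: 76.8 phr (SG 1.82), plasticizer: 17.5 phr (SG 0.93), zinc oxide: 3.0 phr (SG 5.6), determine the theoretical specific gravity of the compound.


Sum of weights = 197.3
Volume contributions:
  polymer: 100/0.89 = 112.3596
  filler: 76.8/1.82 = 42.1978
  plasticizer: 17.5/0.93 = 18.8172
  zinc oxide: 3.0/5.6 = 0.5357
Sum of volumes = 173.9103
SG = 197.3 / 173.9103 = 1.134

SG = 1.134


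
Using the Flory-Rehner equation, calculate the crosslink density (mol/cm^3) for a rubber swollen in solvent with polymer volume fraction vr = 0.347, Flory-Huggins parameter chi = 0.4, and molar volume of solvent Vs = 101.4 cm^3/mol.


ln(1 - vr) = ln(1 - 0.347) = -0.4262
Numerator = -((-0.4262) + 0.347 + 0.4 * 0.347^2) = 0.0310
Denominator = 101.4 * (0.347^(1/3) - 0.347/2) = 53.6620
nu = 0.0310 / 53.6620 = 5.7796e-04 mol/cm^3

5.7796e-04 mol/cm^3


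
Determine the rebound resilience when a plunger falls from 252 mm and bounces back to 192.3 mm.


Resilience = h_rebound / h_drop * 100
= 192.3 / 252 * 100
= 76.3%

76.3%


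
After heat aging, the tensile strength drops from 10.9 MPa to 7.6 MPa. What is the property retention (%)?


Retention = aged / original * 100
= 7.6 / 10.9 * 100
= 69.7%

69.7%


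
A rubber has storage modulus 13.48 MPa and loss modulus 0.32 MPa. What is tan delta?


tan delta = E'' / E'
= 0.32 / 13.48
= 0.0237

tan delta = 0.0237


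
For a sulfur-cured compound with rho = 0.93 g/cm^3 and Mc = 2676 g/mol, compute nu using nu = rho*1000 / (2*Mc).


nu = rho * 1000 / (2 * Mc)
nu = 0.93 * 1000 / (2 * 2676)
nu = 930.0 / 5352
nu = 0.1738 mol/L

0.1738 mol/L


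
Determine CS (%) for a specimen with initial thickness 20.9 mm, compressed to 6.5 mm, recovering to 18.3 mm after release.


CS = (t0 - recovered) / (t0 - ts) * 100
= (20.9 - 18.3) / (20.9 - 6.5) * 100
= 2.6 / 14.4 * 100
= 18.1%

18.1%


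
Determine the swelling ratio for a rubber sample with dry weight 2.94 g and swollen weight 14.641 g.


Q = W_swollen / W_dry
Q = 14.641 / 2.94
Q = 4.98

Q = 4.98


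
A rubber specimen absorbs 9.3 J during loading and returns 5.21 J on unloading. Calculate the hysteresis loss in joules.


Hysteresis loss = loading - unloading
= 9.3 - 5.21
= 4.09 J

4.09 J


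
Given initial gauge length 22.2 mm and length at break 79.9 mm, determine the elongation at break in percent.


Elongation = (Lf - L0) / L0 * 100
= (79.9 - 22.2) / 22.2 * 100
= 57.7 / 22.2 * 100
= 259.9%

259.9%
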